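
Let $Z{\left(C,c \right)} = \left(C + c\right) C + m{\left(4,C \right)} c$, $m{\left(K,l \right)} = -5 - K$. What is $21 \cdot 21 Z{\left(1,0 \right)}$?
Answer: $441$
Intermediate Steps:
$Z{\left(C,c \right)} = - 9 c + C \left(C + c\right)$ ($Z{\left(C,c \right)} = \left(C + c\right) C + \left(-5 - 4\right) c = C \left(C + c\right) + \left(-5 - 4\right) c = C \left(C + c\right) - 9 c = - 9 c + C \left(C + c\right)$)
$21 \cdot 21 Z{\left(1,0 \right)} = 21 \cdot 21 \left(1^{2} - 0 + 1 \cdot 0\right) = 441 \left(1 + 0 + 0\right) = 441 \cdot 1 = 441$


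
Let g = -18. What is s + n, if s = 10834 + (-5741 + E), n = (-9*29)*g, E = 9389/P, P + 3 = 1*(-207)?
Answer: 2046721/210 ≈ 9746.3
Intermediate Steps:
P = -210 (P = -3 + 1*(-207) = -3 - 207 = -210)
E = -9389/210 (E = 9389/(-210) = 9389*(-1/210) = -9389/210 ≈ -44.710)
n = 4698 (n = -9*29*(-18) = -261*(-18) = 4698)
s = 1060141/210 (s = 10834 + (-5741 - 9389/210) = 10834 - 1214999/210 = 1060141/210 ≈ 5048.3)
s + n = 1060141/210 + 4698 = 2046721/210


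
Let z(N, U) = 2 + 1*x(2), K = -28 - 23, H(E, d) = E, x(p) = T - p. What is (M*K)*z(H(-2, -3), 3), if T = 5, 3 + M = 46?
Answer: -10965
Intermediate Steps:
M = 43 (M = -3 + 46 = 43)
x(p) = 5 - p
K = -51
z(N, U) = 5 (z(N, U) = 2 + 1*(5 - 1*2) = 2 + 1*(5 - 2) = 2 + 1*3 = 2 + 3 = 5)
(M*K)*z(H(-2, -3), 3) = (43*(-51))*5 = -2193*5 = -10965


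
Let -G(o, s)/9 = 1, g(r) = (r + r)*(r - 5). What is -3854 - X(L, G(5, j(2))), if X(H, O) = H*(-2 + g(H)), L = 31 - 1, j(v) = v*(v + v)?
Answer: -48794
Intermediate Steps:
j(v) = 2*v² (j(v) = v*(2*v) = 2*v²)
L = 30
g(r) = 2*r*(-5 + r) (g(r) = (2*r)*(-5 + r) = 2*r*(-5 + r))
G(o, s) = -9 (G(o, s) = -9*1 = -9)
X(H, O) = H*(-2 + 2*H*(-5 + H))
-3854 - X(L, G(5, j(2))) = -3854 - 2*30*(-1 + 30*(-5 + 30)) = -3854 - 2*30*(-1 + 30*25) = -3854 - 2*30*(-1 + 750) = -3854 - 2*30*749 = -3854 - 1*44940 = -3854 - 44940 = -48794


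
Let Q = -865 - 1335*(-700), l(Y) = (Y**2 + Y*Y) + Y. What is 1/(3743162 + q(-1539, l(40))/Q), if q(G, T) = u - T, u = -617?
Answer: 933635/3494747050013 ≈ 2.6715e-7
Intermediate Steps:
l(Y) = Y + 2*Y**2 (l(Y) = (Y**2 + Y**2) + Y = 2*Y**2 + Y = Y + 2*Y**2)
Q = 933635 (Q = -865 + 934500 = 933635)
q(G, T) = -617 - T
1/(3743162 + q(-1539, l(40))/Q) = 1/(3743162 + (-617 - 40*(1 + 2*40))/933635) = 1/(3743162 + (-617 - 40*(1 + 80))*(1/933635)) = 1/(3743162 + (-617 - 40*81)*(1/933635)) = 1/(3743162 + (-617 - 1*3240)*(1/933635)) = 1/(3743162 + (-617 - 3240)*(1/933635)) = 1/(3743162 - 3857*1/933635) = 1/(3743162 - 3857/933635) = 1/(3494747050013/933635) = 933635/3494747050013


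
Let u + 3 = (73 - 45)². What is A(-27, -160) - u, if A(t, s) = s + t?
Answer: -968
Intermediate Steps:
u = 781 (u = -3 + (73 - 45)² = -3 + 28² = -3 + 784 = 781)
A(-27, -160) - u = (-160 - 27) - 1*781 = -187 - 781 = -968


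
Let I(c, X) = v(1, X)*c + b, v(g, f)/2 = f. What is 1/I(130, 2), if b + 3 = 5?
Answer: 1/522 ≈ 0.0019157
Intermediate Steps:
b = 2 (b = -3 + 5 = 2)
v(g, f) = 2*f
I(c, X) = 2 + 2*X*c (I(c, X) = (2*X)*c + 2 = 2*X*c + 2 = 2 + 2*X*c)
1/I(130, 2) = 1/(2 + 2*2*130) = 1/(2 + 520) = 1/522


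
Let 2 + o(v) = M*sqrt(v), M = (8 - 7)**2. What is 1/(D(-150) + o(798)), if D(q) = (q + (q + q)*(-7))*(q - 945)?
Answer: -152518/325664364479 - sqrt(798)/4559301102706 ≈ -4.6834e-7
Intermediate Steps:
D(q) = -13*q*(-945 + q) (D(q) = (q + (2*q)*(-7))*(-945 + q) = (q - 14*q)*(-945 + q) = (-13*q)*(-945 + q) = -13*q*(-945 + q))
M = 1 (M = 1**2 = 1)
o(v) = -2 + sqrt(v) (o(v) = -2 + 1*sqrt(v) = -2 + sqrt(v))
1/(D(-150) + o(798)) = 1/(13*(-150)*(945 - 1*(-150)) + (-2 + sqrt(798))) = 1/(13*(-150)*(945 + 150) + (-2 + sqrt(798))) = 1/(13*(-150)*1095 + (-2 + sqrt(798))) = 1/(-2135250 + (-2 + sqrt(798))) = 1/(-2135252 + sqrt(798))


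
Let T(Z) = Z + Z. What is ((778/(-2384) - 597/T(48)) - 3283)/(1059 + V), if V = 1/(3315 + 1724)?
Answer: -79034452489/25443487936 ≈ -3.1063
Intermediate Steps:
T(Z) = 2*Z
V = 1/5039 ≈ 0.00019845
((778/(-2384) - 597/T(48)) - 3283)/(1059 + V) = ((778/(-2384) - 597/(2*48)) - 3283)/(1059 + 1/5039) = ((778*(-1/2384) - 597/96) - 3283)/(5336302/5039) = ((-389/1192 - 597*1/96) - 3283)*(5039/5336302) = ((-389/1192 - 199/32) - 3283)*(5039/5336302) = (-31207/4768 - 3283)*(5039/5336302) = -15684551/4768*5039/5336302 = -79034452489/25443487936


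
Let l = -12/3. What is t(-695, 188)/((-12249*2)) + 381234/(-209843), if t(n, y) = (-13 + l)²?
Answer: -9400115159/5140733814 ≈ -1.8286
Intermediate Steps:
l = -4 (l = -12*⅓ = -4)
t(n, y) = 289 (t(n, y) = (-13 - 4)² = (-17)² = 289)
t(-695, 188)/((-12249*2)) + 381234/(-209843) = 289/((-12249*2)) + 381234/(-209843) = 289/(-24498) + 381234*(-1/209843) = 289*(-1/24498) - 381234/209843 = -289/24498 - 381234/209843 = -9400115159/5140733814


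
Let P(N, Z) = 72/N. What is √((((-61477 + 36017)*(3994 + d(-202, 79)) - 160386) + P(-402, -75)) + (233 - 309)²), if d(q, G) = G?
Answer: I*√466196970714/67 ≈ 10191.0*I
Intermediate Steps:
√((((-61477 + 36017)*(3994 + d(-202, 79)) - 160386) + P(-402, -75)) + (233 - 309)²) = √((((-61477 + 36017)*(3994 + 79) - 160386) + 72/(-402)) + (233 - 309)²) = √(((-25460*4073 - 160386) + 72*(-1/402)) + (-76)²) = √(((-103698580 - 160386) - 12/67) + 5776) = √((-103858966 - 12/67) + 5776) = √(-6958550734/67 + 5776) = √(-6958163742/67) = I*√466196970714/67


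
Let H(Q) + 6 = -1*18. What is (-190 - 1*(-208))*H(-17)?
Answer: -432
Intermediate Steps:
H(Q) = -24 (H(Q) = -6 - 1*18 = -6 - 18 = -24)
(-190 - 1*(-208))*H(-17) = (-190 - 1*(-208))*(-24) = (-190 + 208)*(-24) = 18*(-24) = -432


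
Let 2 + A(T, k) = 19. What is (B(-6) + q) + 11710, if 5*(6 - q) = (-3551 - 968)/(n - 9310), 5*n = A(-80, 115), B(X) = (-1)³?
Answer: 545129576/46533 ≈ 11715.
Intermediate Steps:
A(T, k) = 17 (A(T, k) = -2 + 19 = 17)
B(X) = -1
n = 17/5 (n = (⅕)*17 = 17/5 ≈ 3.4000)
q = 274679/46533 (q = 6 - (-3551 - 968)/(5*(17/5 - 9310)) = 6 - (-4519)/(5*(-46533/5)) = 6 - (-4519)*(-5)/(5*46533) = 6 - ⅕*22595/46533 = 6 - 4519/46533 = 274679/46533 ≈ 5.9029)
(B(-6) + q) + 11710 = (-1 + 274679/46533) + 11710 = 228146/46533 + 11710 = 545129576/46533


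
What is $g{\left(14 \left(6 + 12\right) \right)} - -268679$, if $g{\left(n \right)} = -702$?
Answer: $267977$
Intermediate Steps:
$g{\left(14 \left(6 + 12\right) \right)} - -268679 = -702 - -268679 = -702 + 268679 = 267977$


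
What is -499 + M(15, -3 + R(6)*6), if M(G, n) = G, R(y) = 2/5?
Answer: -484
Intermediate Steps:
R(y) = ⅖ (R(y) = 2*(⅕) = ⅖)
-499 + M(15, -3 + R(6)*6) = -499 + 15 = -484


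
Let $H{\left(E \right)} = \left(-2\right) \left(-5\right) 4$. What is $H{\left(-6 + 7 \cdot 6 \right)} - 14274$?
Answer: $-14234$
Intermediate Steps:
$H{\left(E \right)} = 40$ ($H{\left(E \right)} = 10 \cdot 4 = 40$)
$H{\left(-6 + 7 \cdot 6 \right)} - 14274 = 40 - 14274 = -14234$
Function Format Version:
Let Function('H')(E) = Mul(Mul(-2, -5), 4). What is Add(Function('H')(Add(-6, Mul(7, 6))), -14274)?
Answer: -14234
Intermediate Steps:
Function('H')(E) = 40 (Function('H')(E) = Mul(10, 4) = 40)
Add(Function('H')(Add(-6, Mul(7, 6))), -14274) = Add(40, -14274) = -14234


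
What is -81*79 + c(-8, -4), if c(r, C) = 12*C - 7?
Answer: -6454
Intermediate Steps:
c(r, C) = -7 + 12*C
-81*79 + c(-8, -4) = -81*79 + (-7 + 12*(-4)) = -6399 + (-7 - 48) = -6399 - 55 = -6454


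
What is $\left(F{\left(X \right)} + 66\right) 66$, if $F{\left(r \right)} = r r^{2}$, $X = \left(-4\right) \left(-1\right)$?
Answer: $8580$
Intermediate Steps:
$X = 4$
$F{\left(r \right)} = r^{3}$
$\left(F{\left(X \right)} + 66\right) 66 = \left(4^{3} + 66\right) 66 = \left(64 + 66\right) 66 = 130 \cdot 66 = 8580$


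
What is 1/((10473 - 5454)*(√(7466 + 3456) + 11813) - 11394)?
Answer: 19759351/1171204146115989 - 1673*√10922/1171204146115989 ≈ 1.6722e-8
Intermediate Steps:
1/((10473 - 5454)*(√(7466 + 3456) + 11813) - 11394) = 1/(5019*(√10922 + 11813) - 11394) = 1/(5019*(11813 + √10922) - 11394) = 1/((59289447 + 5019*√10922) - 11394) = 1/(59278053 + 5019*√10922)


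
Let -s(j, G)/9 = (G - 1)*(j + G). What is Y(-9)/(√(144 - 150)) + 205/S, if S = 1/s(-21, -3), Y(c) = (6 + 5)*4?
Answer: -177120 - 22*I*√6/3 ≈ -1.7712e+5 - 17.963*I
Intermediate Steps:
s(j, G) = -9*(-1 + G)*(G + j) (s(j, G) = -9*(G - 1)*(j + G) = -9*(-1 + G)*(G + j))
Y(c) = 44 (Y(c) = 11*4 = 44)
S = -1/864 (S = 1/(-9*(-3)² + 9*(-3) + 9*(-21) - 9*(-3)*(-21)) = 1/(-9*9 - 27 - 189 - 567) = 1/(-81 - 27 - 189 - 567) = 1/(-864) = -1/864 ≈ -0.0011574)
Y(-9)/(√(144 - 150)) + 205/S = 44/(√(144 - 150)) + 205/(-1/864) = 44/(√(-6)) + 205*(-864) = 44/((I*√6)) - 177120 = 44*(-I*√6/6) - 177120 = -22*I*√6/3 - 177120 = -177120 - 22*I*√6/3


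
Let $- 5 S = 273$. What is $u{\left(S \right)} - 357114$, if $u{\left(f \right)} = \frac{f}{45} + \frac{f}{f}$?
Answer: $- \frac{26783566}{75} \approx -3.5711 \cdot 10^{5}$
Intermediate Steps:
$S = - \frac{273}{5}$ ($S = \left(- \frac{1}{5}\right) 273 = - \frac{273}{5} \approx -54.6$)
$u{\left(f \right)} = 1 + \frac{f}{45}$ ($u{\left(f \right)} = f \frac{1}{45} + 1 = \frac{f}{45} + 1 = 1 + \frac{f}{45}$)
$u{\left(S \right)} - 357114 = \left(1 + \frac{1}{45} \left(- \frac{273}{5}\right)\right) - 357114 = \left(1 - \frac{91}{75}\right) - 357114 = - \frac{16}{75} - 357114 = - \frac{26783566}{75}$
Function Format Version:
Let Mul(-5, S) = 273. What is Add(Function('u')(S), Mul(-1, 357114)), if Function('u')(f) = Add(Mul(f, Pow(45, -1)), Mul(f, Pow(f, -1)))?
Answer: Rational(-26783566, 75) ≈ -3.5711e+5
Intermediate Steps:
S = Rational(-273, 5) (S = Mul(Rational(-1, 5), 273) = Rational(-273, 5) ≈ -54.600)
Function('u')(f) = Add(1, Mul(Rational(1, 45), f)) (Function('u')(f) = Add(Mul(f, Rational(1, 45)), 1) = Add(Mul(Rational(1, 45), f), 1) = Add(1, Mul(Rational(1, 45), f)))
Add(Function('u')(S), Mul(-1, 357114)) = Add(Add(1, Mul(Rational(1, 45), Rational(-273, 5))), Mul(-1, 357114)) = Add(Add(1, Rational(-91, 75)), -357114) = Add(Rational(-16, 75), -357114) = Rational(-26783566, 75)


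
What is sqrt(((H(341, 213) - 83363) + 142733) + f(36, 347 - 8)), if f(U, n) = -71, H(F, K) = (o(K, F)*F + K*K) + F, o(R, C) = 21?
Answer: sqrt(112170) ≈ 334.92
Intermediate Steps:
H(F, K) = K**2 + 22*F (H(F, K) = (21*F + K*K) + F = (21*F + K**2) + F = (K**2 + 21*F) + F = K**2 + 22*F)
sqrt(((H(341, 213) - 83363) + 142733) + f(36, 347 - 8)) = sqrt((((213**2 + 22*341) - 83363) + 142733) - 71) = sqrt((((45369 + 7502) - 83363) + 142733) - 71) = sqrt(((52871 - 83363) + 142733) - 71) = sqrt((-30492 + 142733) - 71) = sqrt(112241 - 71) = sqrt(112170)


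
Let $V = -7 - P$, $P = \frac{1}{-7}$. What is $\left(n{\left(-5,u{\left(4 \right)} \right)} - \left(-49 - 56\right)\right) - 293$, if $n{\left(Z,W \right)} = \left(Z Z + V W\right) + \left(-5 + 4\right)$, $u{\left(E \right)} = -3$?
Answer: $- \frac{1004}{7} \approx -143.43$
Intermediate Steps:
$P = - \frac{1}{7} \approx -0.14286$
$V = - \frac{48}{7}$ ($V = -7 - - \frac{1}{7} = -7 + \frac{1}{7} = - \frac{48}{7} \approx -6.8571$)
$n{\left(Z,W \right)} = -1 + Z^{2} - \frac{48 W}{7}$ ($n{\left(Z,W \right)} = \left(Z Z - \frac{48 W}{7}\right) + \left(-5 + 4\right) = \left(Z^{2} - \frac{48 W}{7}\right) - 1 = -1 + Z^{2} - \frac{48 W}{7}$)
$\left(n{\left(-5,u{\left(4 \right)} \right)} - \left(-49 - 56\right)\right) - 293 = \left(\left(-1 + \left(-5\right)^{2} - - \frac{144}{7}\right) - \left(-49 - 56\right)\right) - 293 = \left(\left(-1 + 25 + \frac{144}{7}\right) - \left(-49 - 56\right)\right) - 293 = \left(\frac{312}{7} - -105\right) - 293 = \left(\frac{312}{7} + 105\right) - 293 = \frac{1047}{7} - 293 = - \frac{1004}{7}$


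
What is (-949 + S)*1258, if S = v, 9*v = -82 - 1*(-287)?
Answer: -10486688/9 ≈ -1.1652e+6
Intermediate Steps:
v = 205/9 (v = (-82 - 1*(-287))/9 = (-82 + 287)/9 = (⅑)*205 = 205/9 ≈ 22.778)
S = 205/9 ≈ 22.778
(-949 + S)*1258 = (-949 + 205/9)*1258 = -8336/9*1258 = -10486688/9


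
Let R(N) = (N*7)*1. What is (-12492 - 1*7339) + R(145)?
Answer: -18816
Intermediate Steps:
R(N) = 7*N (R(N) = (7*N)*1 = 7*N)
(-12492 - 1*7339) + R(145) = (-12492 - 1*7339) + 7*145 = (-12492 - 7339) + 1015 = -19831 + 1015 = -18816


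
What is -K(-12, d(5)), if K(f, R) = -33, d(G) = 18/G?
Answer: 33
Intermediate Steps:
-K(-12, d(5)) = -1*(-33) = 33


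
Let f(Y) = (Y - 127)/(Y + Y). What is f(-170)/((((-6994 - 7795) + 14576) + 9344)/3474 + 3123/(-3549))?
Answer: 610296687/1221541630 ≈ 0.49961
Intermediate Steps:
f(Y) = (-127 + Y)/(2*Y) (f(Y) = (-127 + Y)/((2*Y)) = (-127 + Y)*(1/(2*Y)) = (-127 + Y)/(2*Y))
f(-170)/((((-6994 - 7795) + 14576) + 9344)/3474 + 3123/(-3549)) = ((½)*(-127 - 170)/(-170))/((((-6994 - 7795) + 14576) + 9344)/3474 + 3123/(-3549)) = ((½)*(-1/170)*(-297))/(((-14789 + 14576) + 9344)*(1/3474) + 3123*(-1/3549)) = 297/(340*((-213 + 9344)*(1/3474) - 1041/1183)) = 297/(340*(9131*(1/3474) - 1041/1183)) = 297/(340*(9131/3474 - 1041/1183)) = 297/(340*(7185539/4109742)) = (297/340)*(4109742/7185539) = 610296687/1221541630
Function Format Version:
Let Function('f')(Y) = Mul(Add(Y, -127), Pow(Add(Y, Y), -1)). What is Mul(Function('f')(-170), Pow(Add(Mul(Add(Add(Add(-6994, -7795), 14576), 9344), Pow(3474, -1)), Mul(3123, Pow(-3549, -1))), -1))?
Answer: Rational(610296687, 1221541630) ≈ 0.49961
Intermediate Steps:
Function('f')(Y) = Mul(Rational(1, 2), Pow(Y, -1), Add(-127, Y)) (Function('f')(Y) = Mul(Add(-127, Y), Pow(Mul(2, Y), -1)) = Mul(Add(-127, Y), Mul(Rational(1, 2), Pow(Y, -1))) = Mul(Rational(1, 2), Pow(Y, -1), Add(-127, Y)))
Mul(Function('f')(-170), Pow(Add(Mul(Add(Add(Add(-6994, -7795), 14576), 9344), Pow(3474, -1)), Mul(3123, Pow(-3549, -1))), -1)) = Mul(Mul(Rational(1, 2), Pow(-170, -1), Add(-127, -170)), Pow(Add(Mul(Add(Add(Add(-6994, -7795), 14576), 9344), Pow(3474, -1)), Mul(3123, Pow(-3549, -1))), -1)) = Mul(Mul(Rational(1, 2), Rational(-1, 170), -297), Pow(Add(Mul(Add(Add(-14789, 14576), 9344), Rational(1, 3474)), Mul(3123, Rational(-1, 3549))), -1)) = Mul(Rational(297, 340), Pow(Add(Mul(Add(-213, 9344), Rational(1, 3474)), Rational(-1041, 1183)), -1)) = Mul(Rational(297, 340), Pow(Add(Mul(9131, Rational(1, 3474)), Rational(-1041, 1183)), -1)) = Mul(Rational(297, 340), Pow(Add(Rational(9131, 3474), Rational(-1041, 1183)), -1)) = Mul(Rational(297, 340), Pow(Rational(7185539, 4109742), -1)) = Mul(Rational(297, 340), Rational(4109742, 7185539)) = Rational(610296687, 1221541630)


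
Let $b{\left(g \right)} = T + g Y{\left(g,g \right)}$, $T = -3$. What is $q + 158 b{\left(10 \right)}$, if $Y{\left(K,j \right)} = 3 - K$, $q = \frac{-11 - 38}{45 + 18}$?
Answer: $- \frac{103813}{9} \approx -11535.0$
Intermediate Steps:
$q = - \frac{7}{9}$ ($q = - \frac{49}{63} = \left(-49\right) \frac{1}{63} = - \frac{7}{9} \approx -0.77778$)
$b{\left(g \right)} = -3 + g \left(3 - g\right)$
$q + 158 b{\left(10 \right)} = - \frac{7}{9} + 158 \left(-3 - 10 \left(-3 + 10\right)\right) = - \frac{7}{9} + 158 \left(-3 - 10 \cdot 7\right) = - \frac{7}{9} + 158 \left(-3 - 70\right) = - \frac{7}{9} + 158 \left(-73\right) = - \frac{7}{9} - 11534 = - \frac{103813}{9}$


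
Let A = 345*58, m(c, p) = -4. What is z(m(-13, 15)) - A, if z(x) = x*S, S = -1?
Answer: -20006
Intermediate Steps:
z(x) = -x (z(x) = x*(-1) = -x)
A = 20010
z(m(-13, 15)) - A = -1*(-4) - 1*20010 = 4 - 20010 = -20006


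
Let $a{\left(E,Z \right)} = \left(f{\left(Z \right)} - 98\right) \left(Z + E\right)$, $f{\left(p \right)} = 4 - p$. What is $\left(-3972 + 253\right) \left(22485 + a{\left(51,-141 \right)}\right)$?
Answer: $-67890345$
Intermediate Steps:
$a{\left(E,Z \right)} = \left(-94 - Z\right) \left(E + Z\right)$ ($a{\left(E,Z \right)} = \left(\left(4 - Z\right) - 98\right) \left(Z + E\right) = \left(-94 - Z\right) \left(E + Z\right)$)
$\left(-3972 + 253\right) \left(22485 + a{\left(51,-141 \right)}\right) = \left(-3972 + 253\right) \left(22485 - \left(11421 - 7191\right)\right) = - 3719 \left(22485 + \left(\left(-1\right) 19881 - 4794 + 13254 + 7191\right)\right) = - 3719 \left(22485 + \left(-19881 - 4794 + 13254 + 7191\right)\right) = - 3719 \left(22485 - 4230\right) = \left(-3719\right) 18255 = -67890345$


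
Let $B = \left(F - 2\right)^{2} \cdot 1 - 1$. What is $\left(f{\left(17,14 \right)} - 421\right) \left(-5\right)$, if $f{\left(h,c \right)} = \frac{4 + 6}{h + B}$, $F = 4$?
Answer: $\frac{4205}{2} \approx 2102.5$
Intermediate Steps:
$B = 3$ ($B = \left(4 - 2\right)^{2} \cdot 1 - 1 = 2^{2} \cdot 1 - 1 = 4 \cdot 1 - 1 = 4 - 1 = 3$)
$f{\left(h,c \right)} = \frac{10}{3 + h}$ ($f{\left(h,c \right)} = \frac{4 + 6}{h + 3} = \frac{10}{3 + h}$)
$\left(f{\left(17,14 \right)} - 421\right) \left(-5\right) = \left(\frac{10}{3 + 17} - 421\right) \left(-5\right) = \left(\frac{10}{20} - 421\right) \left(-5\right) = \left(10 \cdot \frac{1}{20} - 421\right) \left(-5\right) = \left(\frac{1}{2} - 421\right) \left(-5\right) = \left(- \frac{841}{2}\right) \left(-5\right) = \frac{4205}{2}$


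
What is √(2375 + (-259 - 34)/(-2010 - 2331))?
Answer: 22*√92471982/4341 ≈ 48.735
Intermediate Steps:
√(2375 + (-259 - 34)/(-2010 - 2331)) = √(2375 - 293/(-4341)) = √(2375 - 293*(-1/4341)) = √(2375 + 293/4341) = √(10310168/4341) = 22*√92471982/4341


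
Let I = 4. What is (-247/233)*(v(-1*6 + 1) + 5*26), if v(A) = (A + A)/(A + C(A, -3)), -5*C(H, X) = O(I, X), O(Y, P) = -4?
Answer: -686660/4893 ≈ -140.34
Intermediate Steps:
C(H, X) = 4/5 (C(H, X) = -1/5*(-4) = 4/5)
v(A) = 2*A/(4/5 + A) (v(A) = (A + A)/(A + 4/5) = (2*A)/(4/5 + A) = 2*A/(4/5 + A))
(-247/233)*(v(-1*6 + 1) + 5*26) = (-247/233)*(10*(-1*6 + 1)/(4 + 5*(-1*6 + 1)) + 5*26) = (-247*1/233)*(10*(-6 + 1)/(4 + 5*(-6 + 1)) + 130) = -247*(10*(-5)/(4 + 5*(-5)) + 130)/233 = -247*(10*(-5)/(4 - 25) + 130)/233 = -247*(10*(-5)/(-21) + 130)/233 = -247*(10*(-5)*(-1/21) + 130)/233 = -247*(50/21 + 130)/233 = -247/233*2780/21 = -686660/4893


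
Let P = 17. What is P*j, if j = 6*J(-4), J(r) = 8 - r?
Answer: 1224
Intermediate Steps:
j = 72 (j = 6*(8 - 1*(-4)) = 6*(8 + 4) = 6*12 = 72)
P*j = 17*72 = 1224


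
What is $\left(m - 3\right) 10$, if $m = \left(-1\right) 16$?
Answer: $-190$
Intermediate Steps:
$m = -16$
$\left(m - 3\right) 10 = \left(-16 - 3\right) 10 = \left(-19\right) 10 = -190$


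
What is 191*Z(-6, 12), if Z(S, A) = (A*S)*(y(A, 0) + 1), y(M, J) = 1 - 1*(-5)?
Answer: -96264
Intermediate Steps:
y(M, J) = 6 (y(M, J) = 1 + 5 = 6)
Z(S, A) = 7*A*S (Z(S, A) = (A*S)*(6 + 1) = (A*S)*7 = 7*A*S)
191*Z(-6, 12) = 191*(7*12*(-6)) = 191*(-504) = -96264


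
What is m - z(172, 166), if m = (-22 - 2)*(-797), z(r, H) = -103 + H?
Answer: 19065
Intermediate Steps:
m = 19128 (m = -24*(-797) = 19128)
m - z(172, 166) = 19128 - (-103 + 166) = 19128 - 1*63 = 19128 - 63 = 19065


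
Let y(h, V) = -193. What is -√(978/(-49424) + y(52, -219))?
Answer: -7*I*√601397410/12356 ≈ -13.893*I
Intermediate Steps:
-√(978/(-49424) + y(52, -219)) = -√(978/(-49424) - 193) = -√(978*(-1/49424) - 193) = -√(-489/24712 - 193) = -√(-4769905/24712) = -7*I*√601397410/12356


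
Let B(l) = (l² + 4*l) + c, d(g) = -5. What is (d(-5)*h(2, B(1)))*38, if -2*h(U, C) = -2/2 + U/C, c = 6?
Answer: -855/11 ≈ -77.727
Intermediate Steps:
B(l) = 6 + l² + 4*l (B(l) = (l² + 4*l) + 6 = 6 + l² + 4*l)
h(U, C) = ½ - U/(2*C) (h(U, C) = -(-2/2 + U/C)/2 = -(-2*½ + U/C)/2 = -(-1 + U/C)/2 = ½ - U/(2*C))
(d(-5)*h(2, B(1)))*38 = -5*((6 + 1² + 4*1) - 1*2)/(2*(6 + 1² + 4*1))*38 = -5*((6 + 1 + 4) - 2)/(2*(6 + 1 + 4))*38 = -5*(11 - 2)/(2*11)*38 = -5*9/(2*11)*38 = -5*9/22*38 = -45/22*38 = -855/11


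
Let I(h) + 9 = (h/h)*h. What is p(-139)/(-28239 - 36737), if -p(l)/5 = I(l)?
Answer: -185/16244 ≈ -0.011389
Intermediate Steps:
I(h) = -9 + h (I(h) = -9 + (h/h)*h = -9 + 1*h = -9 + h)
p(l) = 45 - 5*l (p(l) = -5*(-9 + l) = 45 - 5*l)
p(-139)/(-28239 - 36737) = (45 - 5*(-139))/(-28239 - 36737) = (45 + 695)/(-64976) = 740*(-1/64976) = -185/16244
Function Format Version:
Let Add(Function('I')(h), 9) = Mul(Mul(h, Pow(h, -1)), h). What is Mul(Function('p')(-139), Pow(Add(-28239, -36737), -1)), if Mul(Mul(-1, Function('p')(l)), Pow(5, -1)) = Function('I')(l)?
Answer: Rational(-185, 16244) ≈ -0.011389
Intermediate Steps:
Function('I')(h) = Add(-9, h) (Function('I')(h) = Add(-9, Mul(Mul(h, Pow(h, -1)), h)) = Add(-9, Mul(1, h)) = Add(-9, h))
Function('p')(l) = Add(45, Mul(-5, l)) (Function('p')(l) = Mul(-5, Add(-9, l)) = Add(45, Mul(-5, l)))
Mul(Function('p')(-139), Pow(Add(-28239, -36737), -1)) = Mul(Add(45, Mul(-5, -139)), Pow(Add(-28239, -36737), -1)) = Mul(Add(45, 695), Pow(-64976, -1)) = Mul(740, Rational(-1, 64976)) = Rational(-185, 16244)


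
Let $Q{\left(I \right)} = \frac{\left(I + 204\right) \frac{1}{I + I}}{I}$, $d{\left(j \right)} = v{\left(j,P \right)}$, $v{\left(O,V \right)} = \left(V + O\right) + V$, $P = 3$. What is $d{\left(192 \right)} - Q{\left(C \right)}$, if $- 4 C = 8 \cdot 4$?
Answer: $\frac{6287}{32} \approx 196.47$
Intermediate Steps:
$v{\left(O,V \right)} = O + 2 V$ ($v{\left(O,V \right)} = \left(O + V\right) + V = O + 2 V$)
$d{\left(j \right)} = 6 + j$ ($d{\left(j \right)} = j + 2 \cdot 3 = j + 6 = 6 + j$)
$C = -8$ ($C = - \frac{8 \cdot 4}{4} = \left(- \frac{1}{4}\right) 32 = -8$)
$Q{\left(I \right)} = \frac{204 + I}{2 I^{2}}$ ($Q{\left(I \right)} = \frac{\left(204 + I\right) \frac{1}{2 I}}{I} = \frac{\frac{1}{2} \frac{1}{I} \left(204 + I\right)}{I} = \frac{204 + I}{2 I^{2}}$)
$d{\left(192 \right)} - Q{\left(C \right)} = \left(6 + 192\right) - \frac{204 - 8}{2 \cdot 64} = 198 - \frac{1}{2} \cdot \frac{1}{64} \cdot 196 = 198 - \frac{49}{32} = \frac{6287}{32}$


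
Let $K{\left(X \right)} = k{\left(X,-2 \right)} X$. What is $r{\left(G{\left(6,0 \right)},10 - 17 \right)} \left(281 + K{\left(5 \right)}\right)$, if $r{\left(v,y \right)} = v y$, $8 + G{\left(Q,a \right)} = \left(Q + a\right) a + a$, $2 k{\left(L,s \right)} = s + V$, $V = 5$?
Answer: $16156$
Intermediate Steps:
$k{\left(L,s \right)} = \frac{5}{2} + \frac{s}{2}$ ($k{\left(L,s \right)} = \frac{s + 5}{2} = \frac{5 + s}{2} = \frac{5}{2} + \frac{s}{2}$)
$G{\left(Q,a \right)} = -8 + a + a \left(Q + a\right)$ ($G{\left(Q,a \right)} = -8 + \left(\left(Q + a\right) a + a\right) = -8 + \left(a \left(Q + a\right) + a\right) = -8 + \left(a + a \left(Q + a\right)\right) = -8 + a + a \left(Q + a\right)$)
$K{\left(X \right)} = \frac{3 X}{2}$ ($K{\left(X \right)} = \left(\frac{5}{2} + \frac{1}{2} \left(-2\right)\right) X = \left(\frac{5}{2} - 1\right) X = \frac{3 X}{2}$)
$r{\left(G{\left(6,0 \right)},10 - 17 \right)} \left(281 + K{\left(5 \right)}\right) = \left(-8 + 0 + 0^{2} + 6 \cdot 0\right) \left(10 - 17\right) \left(281 + \frac{3}{2} \cdot 5\right) = \left(-8 + 0 + 0 + 0\right) \left(10 - 17\right) \left(281 + \frac{15}{2}\right) = \left(-8\right) \left(-7\right) \frac{577}{2} = 56 \cdot \frac{577}{2} = 16156$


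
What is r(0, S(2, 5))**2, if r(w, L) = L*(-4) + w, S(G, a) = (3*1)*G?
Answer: 576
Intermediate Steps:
S(G, a) = 3*G
r(w, L) = w - 4*L (r(w, L) = -4*L + w = w - 4*L)
r(0, S(2, 5))**2 = (0 - 12*2)**2 = (0 - 4*6)**2 = (0 - 24)**2 = (-24)**2 = 576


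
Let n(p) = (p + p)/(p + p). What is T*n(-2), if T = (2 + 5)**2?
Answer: 49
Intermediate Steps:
n(p) = 1 (n(p) = (2*p)/((2*p)) = (2*p)*(1/(2*p)) = 1)
T = 49 (T = 7**2 = 49)
T*n(-2) = 49*1 = 49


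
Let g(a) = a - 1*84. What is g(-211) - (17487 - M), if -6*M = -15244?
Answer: -45724/3 ≈ -15241.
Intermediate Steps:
M = 7622/3 (M = -⅙*(-15244) = 7622/3 ≈ 2540.7)
g(a) = -84 + a (g(a) = a - 84 = -84 + a)
g(-211) - (17487 - M) = (-84 - 211) - (17487 - 1*7622/3) = -295 - (17487 - 7622/3) = -295 - 1*44839/3 = -295 - 44839/3 = -45724/3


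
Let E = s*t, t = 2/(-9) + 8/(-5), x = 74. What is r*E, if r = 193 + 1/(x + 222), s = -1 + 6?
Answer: -780763/444 ≈ -1758.5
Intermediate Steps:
t = -82/45 (t = 2*(-⅑) + 8*(-⅕) = -2/9 - 8/5 = -82/45 ≈ -1.8222)
s = 5
E = -82/9 (E = 5*(-82/45) = -82/9 ≈ -9.1111)
r = 57129/296 (r = 193 + 1/(74 + 222) = 193 + 1/296 = 57129/296 ≈ 193.00)
r*E = (57129/296)*(-82/9) = -780763/444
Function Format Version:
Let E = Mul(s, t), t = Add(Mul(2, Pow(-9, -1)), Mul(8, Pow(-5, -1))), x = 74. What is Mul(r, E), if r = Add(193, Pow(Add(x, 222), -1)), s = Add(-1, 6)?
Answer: Rational(-780763, 444) ≈ -1758.5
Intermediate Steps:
t = Rational(-82, 45) (t = Add(Mul(2, Rational(-1, 9)), Mul(8, Rational(-1, 5))) = Add(Rational(-2, 9), Rational(-8, 5)) = Rational(-82, 45) ≈ -1.8222)
s = 5
E = Rational(-82, 9) (E = Mul(5, Rational(-82, 45)) = Rational(-82, 9) ≈ -9.1111)
r = Rational(57129, 296) (r = Add(193, Pow(Add(74, 222), -1)) = Add(193, Pow(296, -1)) = Add(193, Rational(1, 296)) = Rational(57129, 296) ≈ 193.00)
Mul(r, E) = Mul(Rational(57129, 296), Rational(-82, 9)) = Rational(-780763, 444)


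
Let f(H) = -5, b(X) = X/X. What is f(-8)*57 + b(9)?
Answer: -284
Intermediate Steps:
b(X) = 1
f(-8)*57 + b(9) = -5*57 + 1 = -285 + 1 = -284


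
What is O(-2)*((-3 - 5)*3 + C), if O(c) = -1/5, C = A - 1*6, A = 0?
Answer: 6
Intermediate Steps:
C = -6 (C = 0 - 1*6 = 0 - 6 = -6)
O(c) = -1/5 (O(c) = -1*1/5 = -1/5)
O(-2)*((-3 - 5)*3 + C) = -((-3 - 5)*3 - 6)/5 = -(-8*3 - 6)/5 = -(-24 - 6)/5 = -1/5*(-30) = 6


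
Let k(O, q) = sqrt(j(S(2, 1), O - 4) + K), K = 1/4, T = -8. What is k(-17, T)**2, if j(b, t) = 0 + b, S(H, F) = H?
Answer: 9/4 ≈ 2.2500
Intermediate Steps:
j(b, t) = b
K = 1/4 ≈ 0.25000
k(O, q) = 3/2 (k(O, q) = sqrt(2 + 1/4) = sqrt(9/4) = 3/2)
k(-17, T)**2 = (3/2)**2 = 9/4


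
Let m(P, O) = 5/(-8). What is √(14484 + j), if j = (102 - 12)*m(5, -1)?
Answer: √57711/2 ≈ 120.12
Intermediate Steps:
m(P, O) = -5/8 (m(P, O) = 5*(-⅛) = -5/8)
j = -225/4 (j = (102 - 12)*(-5/8) = 90*(-5/8) = -225/4 ≈ -56.250)
√(14484 + j) = √(14484 - 225/4) = √(57711/4) = √57711/2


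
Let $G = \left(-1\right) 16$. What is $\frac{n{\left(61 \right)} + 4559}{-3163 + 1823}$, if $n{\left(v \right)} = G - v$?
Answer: $- \frac{2241}{670} \approx -3.3448$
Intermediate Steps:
$G = -16$
$n{\left(v \right)} = -16 - v$
$\frac{n{\left(61 \right)} + 4559}{-3163 + 1823} = \frac{\left(-16 - 61\right) + 4559}{-3163 + 1823} = \frac{\left(-16 - 61\right) + 4559}{-1340} = \left(-77 + 4559\right) \left(- \frac{1}{1340}\right) = 4482 \left(- \frac{1}{1340}\right) = - \frac{2241}{670}$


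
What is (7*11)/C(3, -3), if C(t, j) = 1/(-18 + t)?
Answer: -1155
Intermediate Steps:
(7*11)/C(3, -3) = (7*11)/(1/(-18 + 3)) = 77/(1/(-15)) = 77/(-1/15) = 77*(-15) = -1155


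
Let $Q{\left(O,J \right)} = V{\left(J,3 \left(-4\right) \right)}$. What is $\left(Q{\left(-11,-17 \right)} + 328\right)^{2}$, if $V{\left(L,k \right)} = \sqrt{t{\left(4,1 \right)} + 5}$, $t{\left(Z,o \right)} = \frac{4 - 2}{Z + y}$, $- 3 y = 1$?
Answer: $\frac{\left(3608 + \sqrt{671}\right)^{2}}{121} \approx 1.0913 \cdot 10^{5}$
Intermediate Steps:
$y = - \frac{1}{3}$ ($y = \left(- \frac{1}{3}\right) 1 = - \frac{1}{3} \approx -0.33333$)
$t{\left(Z,o \right)} = \frac{2}{- \frac{1}{3} + Z}$ ($t{\left(Z,o \right)} = \frac{4 - 2}{Z - \frac{1}{3}} = \frac{2}{- \frac{1}{3} + Z}$)
$V{\left(L,k \right)} = \frac{\sqrt{671}}{11}$ ($V{\left(L,k \right)} = \sqrt{\frac{6}{-1 + 3 \cdot 4} + 5} = \sqrt{\frac{6}{-1 + 12} + 5} = \sqrt{\frac{6}{11} + 5} = \sqrt{\frac{61}{11}} = \frac{\sqrt{671}}{11}$)
$Q{\left(O,J \right)} = \frac{\sqrt{671}}{11}$
$\left(Q{\left(-11,-17 \right)} + 328\right)^{2} = \left(\frac{\sqrt{671}}{11} + 328\right)^{2} = \left(328 + \frac{\sqrt{671}}{11}\right)^{2}$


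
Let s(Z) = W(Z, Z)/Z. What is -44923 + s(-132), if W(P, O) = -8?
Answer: -1482457/33 ≈ -44923.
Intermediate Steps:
s(Z) = -8/Z
-44923 + s(-132) = -44923 - 8/(-132) = -44923 - 8*(-1/132) = -44923 + 2/33 = -1482457/33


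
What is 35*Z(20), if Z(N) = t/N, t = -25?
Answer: -175/4 ≈ -43.750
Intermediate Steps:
Z(N) = -25/N
35*Z(20) = 35*(-25/20) = 35*(-25*1/20) = 35*(-5/4) = -175/4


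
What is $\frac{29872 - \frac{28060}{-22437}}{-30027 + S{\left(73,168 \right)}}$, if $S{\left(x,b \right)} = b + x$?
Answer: $- \frac{335133062}{334154241} \approx -1.0029$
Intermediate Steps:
$\frac{29872 - \frac{28060}{-22437}}{-30027 + S{\left(73,168 \right)}} = \frac{29872 - \frac{28060}{-22437}}{-30027 + \left(168 + 73\right)} = \frac{29872 - - \frac{28060}{22437}}{-30027 + 241} = \frac{29872 + \frac{28060}{22437}}{-29786} = \frac{670266124}{22437} \left(- \frac{1}{29786}\right) = - \frac{335133062}{334154241}$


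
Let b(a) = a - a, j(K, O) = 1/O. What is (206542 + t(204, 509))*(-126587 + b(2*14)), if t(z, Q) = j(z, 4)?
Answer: -104582255203/4 ≈ -2.6146e+10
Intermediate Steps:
t(z, Q) = ¼ (t(z, Q) = 1/4 = ¼)
b(a) = 0
(206542 + t(204, 509))*(-126587 + b(2*14)) = (206542 + ¼)*(-126587 + 0) = (826169/4)*(-126587) = -104582255203/4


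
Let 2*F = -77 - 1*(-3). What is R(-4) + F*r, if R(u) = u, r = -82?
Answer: 3030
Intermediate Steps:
F = -37 (F = (-77 - 1*(-3))/2 = (-77 + 3)/2 = (½)*(-74) = -37)
R(-4) + F*r = -4 - 37*(-82) = -4 + 3034 = 3030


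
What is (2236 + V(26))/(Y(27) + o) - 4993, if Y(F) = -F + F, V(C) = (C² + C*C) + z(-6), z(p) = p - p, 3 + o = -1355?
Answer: -3392041/679 ≈ -4995.6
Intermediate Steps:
o = -1358 (o = -3 - 1355 = -1358)
z(p) = 0
V(C) = 2*C² (V(C) = (C² + C*C) + 0 = (C² + C²) + 0 = 2*C² + 0 = 2*C²)
Y(F) = 0
(2236 + V(26))/(Y(27) + o) - 4993 = (2236 + 2*26²)/(0 - 1358) - 4993 = (2236 + 2*676)/(-1358) - 4993 = (2236 + 1352)*(-1/1358) - 4993 = 3588*(-1/1358) - 4993 = -1794/679 - 4993 = -3392041/679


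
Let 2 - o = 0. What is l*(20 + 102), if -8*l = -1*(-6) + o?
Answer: -122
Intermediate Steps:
o = 2 (o = 2 - 1*0 = 2 + 0 = 2)
l = -1 (l = -(-1*(-6) + 2)/8 = -(6 + 2)/8 = -⅛*8 = -1)
l*(20 + 102) = -(20 + 102) = -1*122 = -122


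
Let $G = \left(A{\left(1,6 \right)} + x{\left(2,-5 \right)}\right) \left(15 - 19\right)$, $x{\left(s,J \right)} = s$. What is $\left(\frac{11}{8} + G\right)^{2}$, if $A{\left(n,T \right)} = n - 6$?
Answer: $\frac{11449}{64} \approx 178.89$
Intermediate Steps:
$A{\left(n,T \right)} = -6 + n$ ($A{\left(n,T \right)} = n - 6 = -6 + n$)
$G = 12$ ($G = \left(\left(-6 + 1\right) + 2\right) \left(15 - 19\right) = \left(-5 + 2\right) \left(-4\right) = \left(-3\right) \left(-4\right) = 12$)
$\left(\frac{11}{8} + G\right)^{2} = \left(\frac{11}{8} + 12\right)^{2} = \left(\frac{107}{8}\right)^{2} = \frac{11449}{64}$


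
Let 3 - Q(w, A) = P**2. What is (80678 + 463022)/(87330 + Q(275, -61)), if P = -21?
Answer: 135925/21723 ≈ 6.2572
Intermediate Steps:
Q(w, A) = -438 (Q(w, A) = 3 - 1*(-21)**2 = 3 - 1*441 = 3 - 441 = -438)
(80678 + 463022)/(87330 + Q(275, -61)) = (80678 + 463022)/(87330 - 438) = 543700/86892 = 543700*(1/86892) = 135925/21723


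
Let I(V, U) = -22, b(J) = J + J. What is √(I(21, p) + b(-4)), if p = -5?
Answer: I*√30 ≈ 5.4772*I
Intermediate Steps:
b(J) = 2*J
√(I(21, p) + b(-4)) = √(-22 + 2*(-4)) = √(-22 - 8) = √(-30) = I*√30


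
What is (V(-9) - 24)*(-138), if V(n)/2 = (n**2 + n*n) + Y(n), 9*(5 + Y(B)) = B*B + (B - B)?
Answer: -42504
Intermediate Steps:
Y(B) = -5 + B**2/9 (Y(B) = -5 + (B*B + (B - B))/9 = -5 + (B**2 + 0)/9 = -5 + B**2/9)
V(n) = -10 + 38*n**2/9 (V(n) = 2*((n**2 + n*n) + (-5 + n**2/9)) = 2*((n**2 + n**2) + (-5 + n**2/9)) = 2*(2*n**2 + (-5 + n**2/9)) = 2*(-5 + 19*n**2/9) = -10 + 38*n**2/9)
(V(-9) - 24)*(-138) = ((-10 + (38/9)*(-9)**2) - 24)*(-138) = ((-10 + (38/9)*81) - 24)*(-138) = ((-10 + 342) - 24)*(-138) = (332 - 24)*(-138) = 308*(-138) = -42504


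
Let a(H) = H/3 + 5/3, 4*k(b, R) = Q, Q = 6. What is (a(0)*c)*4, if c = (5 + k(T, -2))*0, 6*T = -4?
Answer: 0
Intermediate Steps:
T = -⅔ (T = (⅙)*(-4) = -⅔ ≈ -0.66667)
k(b, R) = 3/2 (k(b, R) = (¼)*6 = 3/2)
a(H) = 5/3 + H/3 (a(H) = H*(⅓) + 5*(⅓) = H/3 + 5/3 = 5/3 + H/3)
c = 0 (c = (5 + 3/2)*0 = (13/2)*0 = 0)
(a(0)*c)*4 = ((5/3 + (⅓)*0)*0)*4 = ((5/3 + 0)*0)*4 = ((5/3)*0)*4 = 0*4 = 0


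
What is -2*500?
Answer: -1000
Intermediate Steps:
-2*500 = -1*1000 = -1000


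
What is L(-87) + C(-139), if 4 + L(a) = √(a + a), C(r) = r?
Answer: -143 + I*√174 ≈ -143.0 + 13.191*I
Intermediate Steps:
L(a) = -4 + √2*√a (L(a) = -4 + √(a + a) = -4 + √(2*a) = -4 + √2*√a)
L(-87) + C(-139) = (-4 + √2*√(-87)) - 139 = (-4 + √2*(I*√87)) - 139 = (-4 + I*√174) - 139 = -143 + I*√174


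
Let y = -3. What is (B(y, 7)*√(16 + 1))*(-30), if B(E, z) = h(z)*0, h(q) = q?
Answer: 0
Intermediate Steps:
B(E, z) = 0 (B(E, z) = z*0 = 0)
(B(y, 7)*√(16 + 1))*(-30) = (0*√(16 + 1))*(-30) = (0*√17)*(-30) = 0*(-30) = 0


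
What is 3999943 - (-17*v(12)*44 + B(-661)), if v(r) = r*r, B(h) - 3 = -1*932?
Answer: 4108584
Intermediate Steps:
B(h) = -929 (B(h) = 3 - 1*932 = 3 - 932 = -929)
v(r) = r²
3999943 - (-17*v(12)*44 + B(-661)) = 3999943 - (-17*12²*44 - 929) = 3999943 - (-17*144*44 - 929) = 3999943 - (-2448*44 - 929) = 3999943 - (-107712 - 929) = 3999943 - 1*(-108641) = 3999943 + 108641 = 4108584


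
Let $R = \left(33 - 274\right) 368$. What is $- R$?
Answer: $88688$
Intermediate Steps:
$R = -88688$ ($R = \left(33 - 274\right) 368 = \left(-241\right) 368 = -88688$)
$- R = \left(-1\right) \left(-88688\right) = 88688$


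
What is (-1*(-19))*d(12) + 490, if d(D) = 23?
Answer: 927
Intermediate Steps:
(-1*(-19))*d(12) + 490 = -1*(-19)*23 + 490 = 19*23 + 490 = 437 + 490 = 927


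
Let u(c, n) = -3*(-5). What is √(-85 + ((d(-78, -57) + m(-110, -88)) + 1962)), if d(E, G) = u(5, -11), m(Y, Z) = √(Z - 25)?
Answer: √(1892 + I*√113) ≈ 43.497 + 0.1222*I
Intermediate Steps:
m(Y, Z) = √(-25 + Z)
u(c, n) = 15
d(E, G) = 15
√(-85 + ((d(-78, -57) + m(-110, -88)) + 1962)) = √(-85 + ((15 + √(-25 - 88)) + 1962)) = √(-85 + ((15 + √(-113)) + 1962)) = √(-85 + ((15 + I*√113) + 1962)) = √(-85 + (1977 + I*√113)) = √(1892 + I*√113)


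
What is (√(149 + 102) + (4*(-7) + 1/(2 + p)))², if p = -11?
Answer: 84340/81 - 506*√251/9 ≈ 150.51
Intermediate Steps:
(√(149 + 102) + (4*(-7) + 1/(2 + p)))² = (√(149 + 102) + (4*(-7) + 1/(2 - 11)))² = (√251 + (-28 + 1/(-9)))² = (√251 + (-28 - ⅑))² = (√251 - 253/9)² = (-253/9 + √251)²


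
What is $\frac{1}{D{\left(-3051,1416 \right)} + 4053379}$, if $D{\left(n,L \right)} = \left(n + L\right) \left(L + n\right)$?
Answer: $\frac{1}{6726604} \approx 1.4866 \cdot 10^{-7}$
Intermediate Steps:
$D{\left(n,L \right)} = \left(L + n\right)^{2}$ ($D{\left(n,L \right)} = \left(L + n\right) \left(L + n\right) = \left(L + n\right)^{2}$)
$\frac{1}{D{\left(-3051,1416 \right)} + 4053379} = \frac{1}{\left(1416 - 3051\right)^{2} + 4053379} = \frac{1}{\left(-1635\right)^{2} + 4053379} = \frac{1}{2673225 + 4053379} = \frac{1}{6726604}$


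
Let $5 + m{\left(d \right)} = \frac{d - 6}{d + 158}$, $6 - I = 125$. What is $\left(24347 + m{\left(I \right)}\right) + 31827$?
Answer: $\frac{2190466}{39} \approx 56166.0$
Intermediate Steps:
$I = -119$ ($I = 6 - 125 = -119$)
$m{\left(d \right)} = -5 + \frac{-6 + d}{158 + d}$ ($m{\left(d \right)} = -5 + \frac{d - 6}{d + 158} = -5 + \frac{-6 + d}{158 + d}$)
$\left(24347 + m{\left(I \right)}\right) + 31827 = \left(24347 + \frac{4 \left(-199 - -119\right)}{158 - 119}\right) + 31827 = \left(24347 + \frac{4 \left(-199 + 119\right)}{39}\right) + 31827 = \left(24347 + 4 \cdot \frac{1}{39} \left(-80\right)\right) + 31827 = \left(24347 - \frac{320}{39}\right) + 31827 = \frac{949213}{39} + 31827 = \frac{2190466}{39}$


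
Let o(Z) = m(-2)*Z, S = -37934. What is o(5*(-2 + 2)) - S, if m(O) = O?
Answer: 37934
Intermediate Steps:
o(Z) = -2*Z
o(5*(-2 + 2)) - S = -10*(-2 + 2) - 1*(-37934) = -10*0 + 37934 = -2*0 + 37934 = 0 + 37934 = 37934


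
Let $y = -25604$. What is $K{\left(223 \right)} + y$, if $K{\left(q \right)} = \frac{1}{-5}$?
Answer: $- \frac{128021}{5} \approx -25604.0$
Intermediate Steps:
$K{\left(q \right)} = - \frac{1}{5}$
$K{\left(223 \right)} + y = - \frac{1}{5} - 25604 = - \frac{128021}{5}$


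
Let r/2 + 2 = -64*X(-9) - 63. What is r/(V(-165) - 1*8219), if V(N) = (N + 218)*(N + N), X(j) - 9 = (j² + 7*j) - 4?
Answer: 3074/25709 ≈ 0.11957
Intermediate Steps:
X(j) = 5 + j² + 7*j (X(j) = 9 + ((j² + 7*j) - 4) = 9 + (-4 + j² + 7*j) = 5 + j² + 7*j)
V(N) = 2*N*(218 + N) (V(N) = (218 + N)*(2*N) = 2*N*(218 + N))
r = -3074 (r = -4 + 2*(-64*(5 + (-9)² + 7*(-9)) - 63) = -4 + 2*(-64*(5 + 81 - 63) - 63) = -4 + 2*(-64*23 - 63) = -4 + 2*(-1472 - 63) = -4 + 2*(-1535) = -4 - 3070 = -3074)
r/(V(-165) - 1*8219) = -3074/(2*(-165)*(218 - 165) - 1*8219) = -3074/(2*(-165)*53 - 8219) = -3074/(-17490 - 8219) = -3074/(-25709) = -3074*(-1/25709) = 3074/25709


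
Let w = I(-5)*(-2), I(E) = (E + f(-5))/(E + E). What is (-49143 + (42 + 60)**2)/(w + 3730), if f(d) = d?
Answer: -38739/3728 ≈ -10.391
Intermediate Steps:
I(E) = (-5 + E)/(2*E) (I(E) = (E - 5)/(E + E) = (-5 + E)/((2*E)) = (-5 + E)*(1/(2*E)) = (-5 + E)/(2*E))
w = -2 (w = ((1/2)*(-5 - 5)/(-5))*(-2) = ((1/2)*(-1/5)*(-10))*(-2) = 1*(-2) = -2)
(-49143 + (42 + 60)**2)/(w + 3730) = (-49143 + (42 + 60)**2)/(-2 + 3730) = (-49143 + 102**2)/3728 = (-49143 + 10404)*(1/3728) = -38739*1/3728 = -38739/3728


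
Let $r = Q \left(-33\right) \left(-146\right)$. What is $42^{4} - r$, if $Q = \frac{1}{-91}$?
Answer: $\frac{283169154}{91} \approx 3.1117 \cdot 10^{6}$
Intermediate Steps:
$Q = - \frac{1}{91} \approx -0.010989$
$r = - \frac{4818}{91}$ ($r = \left(- \frac{1}{91}\right) \left(-33\right) \left(-146\right) = \frac{33}{91} \left(-146\right) = - \frac{4818}{91} \approx -52.945$)
$42^{4} - r = 42^{4} - - \frac{4818}{91} = 3111696 + \frac{4818}{91} = \frac{283169154}{91}$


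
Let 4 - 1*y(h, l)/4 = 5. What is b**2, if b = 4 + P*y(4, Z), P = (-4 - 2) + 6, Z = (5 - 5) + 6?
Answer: 16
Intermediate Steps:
Z = 6 (Z = 0 + 6 = 6)
y(h, l) = -4 (y(h, l) = 16 - 4*5 = 16 - 20 = -4)
P = 0 (P = -6 + 6 = 0)
b = 4 (b = 4 + 0*(-4) = 4 + 0 = 4)
b**2 = 4**2 = 16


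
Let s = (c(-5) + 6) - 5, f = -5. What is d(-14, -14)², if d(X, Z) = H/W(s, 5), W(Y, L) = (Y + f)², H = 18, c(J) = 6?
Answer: 81/4 ≈ 20.250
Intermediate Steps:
s = 7 (s = (6 + 6) - 5 = 12 - 5 = 7)
W(Y, L) = (-5 + Y)² (W(Y, L) = (Y - 5)² = (-5 + Y)²)
d(X, Z) = 9/2 (d(X, Z) = 18/((-5 + 7)²) = 18/(2²) = 18/4 = 18*(¼) = 9/2)
d(-14, -14)² = (9/2)² = 81/4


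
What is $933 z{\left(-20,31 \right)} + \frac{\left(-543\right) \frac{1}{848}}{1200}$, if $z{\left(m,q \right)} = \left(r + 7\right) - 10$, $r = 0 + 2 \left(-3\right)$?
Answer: $- \frac{2848262581}{339200} \approx -8397.0$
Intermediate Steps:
$r = -6$ ($r = 0 - 6 = -6$)
$z{\left(m,q \right)} = -9$ ($z{\left(m,q \right)} = \left(-6 + 7\right) - 10 = 1 - 10 = -9$)
$933 z{\left(-20,31 \right)} + \frac{\left(-543\right) \frac{1}{848}}{1200} = 933 \left(-9\right) + \frac{\left(-543\right) \frac{1}{848}}{1200} = -8397 + \left(-543\right) \frac{1}{848} \cdot \frac{1}{1200} = -8397 - \frac{181}{339200} = - \frac{2848262581}{339200}$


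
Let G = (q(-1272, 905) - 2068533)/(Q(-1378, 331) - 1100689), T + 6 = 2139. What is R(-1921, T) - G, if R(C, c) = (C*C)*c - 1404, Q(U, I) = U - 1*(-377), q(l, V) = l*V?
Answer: 2890571126119039/367230 ≈ 7.8713e+9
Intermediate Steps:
T = 2133 (T = -6 + 2139 = 2133)
q(l, V) = V*l
Q(U, I) = 377 + U (Q(U, I) = U + 377 = 377 + U)
R(C, c) = -1404 + c*C² (R(C, c) = C²*c - 1404 = c*C² - 1404 = -1404 + c*C²)
G = 1073231/367230 (G = (905*(-1272) - 2068533)/((377 - 1378) - 1100689) = (-1151160 - 2068533)/(-1001 - 1100689) = -3219693/(-1101690) = -3219693*(-1/1101690) = 1073231/367230 ≈ 2.9225)
R(-1921, T) - G = (-1404 + 2133*(-1921)²) - 1*1073231/367230 = (-1404 + 2133*3690241) - 1073231/367230 = (-1404 + 7871284053) - 1073231/367230 = 7871282649 - 1073231/367230 = 2890571126119039/367230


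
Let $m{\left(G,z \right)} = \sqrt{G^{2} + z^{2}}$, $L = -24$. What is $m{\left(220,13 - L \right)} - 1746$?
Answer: $-1746 + \sqrt{49769} \approx -1522.9$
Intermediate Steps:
$m{\left(220,13 - L \right)} - 1746 = \sqrt{220^{2} + \left(13 - -24\right)^{2}} - 1746 = \sqrt{48400 + \left(13 + 24\right)^{2}} - 1746 = \sqrt{48400 + 37^{2}} - 1746 = \sqrt{48400 + 1369} - 1746 = \sqrt{49769} - 1746 = -1746 + \sqrt{49769}$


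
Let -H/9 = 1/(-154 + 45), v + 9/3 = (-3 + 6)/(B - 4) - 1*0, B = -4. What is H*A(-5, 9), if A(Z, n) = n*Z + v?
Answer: -3483/872 ≈ -3.9943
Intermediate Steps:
v = -27/8 (v = -3 + ((-3 + 6)/(-4 - 4) - 1*0) = -3 + (3/(-8) + 0) = -3 + (3*(-1/8) + 0) = -3 + (-3/8 + 0) = -3 - 3/8 = -27/8 ≈ -3.3750)
H = 9/109 (H = -9/(-154 + 45) = -9/(-109) = -9*(-1/109) = 9/109 ≈ 0.082569)
A(Z, n) = -27/8 + Z*n (A(Z, n) = n*Z - 27/8 = Z*n - 27/8 = -27/8 + Z*n)
H*A(-5, 9) = 9*(-27/8 - 5*9)/109 = 9*(-27/8 - 45)/109 = (9/109)*(-387/8) = -3483/872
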